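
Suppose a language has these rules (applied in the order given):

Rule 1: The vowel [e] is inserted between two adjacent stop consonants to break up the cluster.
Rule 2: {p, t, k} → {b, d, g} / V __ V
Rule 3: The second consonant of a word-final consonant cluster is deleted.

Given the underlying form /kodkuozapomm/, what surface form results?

kodeguozabom

Rule 1 (stop-cluster e-epenthesis): /d/ and /k/ form a stop–stop cluster, so [e] is inserted between them. /kodkuozapomm/ → kodekuozapomm.
Rule 2 (intervocalic voicing): /k/ is a voiceless stop between vowels /e/ and /u/, so it voices to [g]. /p/ is a voiceless stop between vowels /a/ and /o/, so it voices to [b]. /kodekuozapomm/ → kodeguozabomm.
Rule 3 (final cluster simplification): /m/ is the second consonant of a word-final cluster /mm/, so it deletes. /kodeguozabomm/ → kodeguozabom.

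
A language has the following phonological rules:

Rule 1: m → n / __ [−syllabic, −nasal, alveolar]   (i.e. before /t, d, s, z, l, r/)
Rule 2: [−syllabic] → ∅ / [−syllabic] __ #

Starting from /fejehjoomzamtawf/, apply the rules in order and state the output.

fejehjoonzantaw

Rule 1 (nasal place assimilation): /m/ precedes the alveolar consonant /z/, so it assimilates in place to [n]. /m/ precedes the alveolar consonant /t/, so it assimilates in place to [n]. /fejehjoomzamtawf/ → fejehjoonzantawf.
Rule 2 (final cluster simplification): /f/ is the second consonant of a word-final cluster /wf/, so it deletes. /fejehjoonzantawf/ → fejehjoonzantaw.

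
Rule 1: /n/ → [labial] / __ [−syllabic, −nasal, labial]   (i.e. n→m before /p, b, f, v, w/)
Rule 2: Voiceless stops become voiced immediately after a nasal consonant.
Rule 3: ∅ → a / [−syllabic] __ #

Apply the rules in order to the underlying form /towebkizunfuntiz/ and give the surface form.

towebkizumfundiza

Rule 1 (nasal place assimilation): /n/ precedes the labial consonant /f/, so it assimilates in place to [m]. /towebkizunfuntiz/ → towebkizumfuntiz.
Rule 2 (post-nasal voicing): /t/ is a voiceless stop immediately after the nasal /n/, so it voices to [d]. /towebkizumfuntiz/ → towebkizumfundiz.
Rule 3 (final a-epenthesis): the form ends in the consonant /z/, so [a] is inserted word-finally. /towebkizumfundiz/ → towebkizumfundiza.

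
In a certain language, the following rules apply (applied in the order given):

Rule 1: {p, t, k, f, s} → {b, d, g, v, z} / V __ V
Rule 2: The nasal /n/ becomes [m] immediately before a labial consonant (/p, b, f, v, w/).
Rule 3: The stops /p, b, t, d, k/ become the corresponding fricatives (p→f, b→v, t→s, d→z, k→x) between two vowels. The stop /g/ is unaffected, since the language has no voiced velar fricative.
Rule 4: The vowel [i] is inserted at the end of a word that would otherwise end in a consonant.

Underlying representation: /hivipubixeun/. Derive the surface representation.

hivivuvixeuni

Rule 1 (intervocalic voicing): /p/ is a voiceless obstruent between vowels /i/ and /u/, so it voices to [b]. /hivipubixeun/ → hivibubixeun.
Rule 2 (nasal place assimilation): no segment meets the environment; /hivibubixeun/ is unchanged.
Rule 3 (intervocalic spirantization): /b/ is a stop between vowels /i/ and /u/, so it spirantizes to the fricative [v]. /b/ is a stop between vowels /u/ and /i/, so it spirantizes to the fricative [v]. /hivibubixeun/ → hivivuvixeun.
Rule 4 (final i-epenthesis): the form ends in the consonant /n/, so [i] is inserted word-finally. /hivivuvixeun/ → hivivuvixeuni.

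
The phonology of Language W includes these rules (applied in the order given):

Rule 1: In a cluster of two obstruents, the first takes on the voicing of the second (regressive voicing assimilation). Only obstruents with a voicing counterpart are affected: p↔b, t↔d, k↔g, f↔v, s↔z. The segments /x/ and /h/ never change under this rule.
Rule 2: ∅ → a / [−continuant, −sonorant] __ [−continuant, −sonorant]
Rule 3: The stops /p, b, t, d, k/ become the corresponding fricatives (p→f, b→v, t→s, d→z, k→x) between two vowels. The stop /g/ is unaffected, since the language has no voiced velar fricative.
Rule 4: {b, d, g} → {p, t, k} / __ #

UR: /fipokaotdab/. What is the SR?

Rule 1 (regressive voicing assimilation): /t/ precedes the voiced obstruent /d/, so it voices to [d] by assimilation. /fipokaotdab/ → fipokaoddab.
Rule 2 (stop-cluster a-epenthesis): /d/ and /d/ form a stop–stop cluster, so [a] is inserted between them. /fipokaoddab/ → fipokaodadab.
Rule 3 (intervocalic spirantization): /p/ is a stop between vowels /i/ and /o/, so it spirantizes to the fricative [f]. /k/ is a stop between vowels /o/ and /a/, so it spirantizes to the fricative [x]. /d/ is a stop between vowels /o/ and /a/, so it spirantizes to the fricative [z]. /d/ is a stop between vowels /a/ and /a/, so it spirantizes to the fricative [z]. /fipokaodadab/ → fifoxaozazab.
Rule 4 (final devoicing): /b/ is a voiced stop in word-final position, so it devoices to [p]. /fifoxaozazab/ → fifoxaozazap.

fifoxaozazap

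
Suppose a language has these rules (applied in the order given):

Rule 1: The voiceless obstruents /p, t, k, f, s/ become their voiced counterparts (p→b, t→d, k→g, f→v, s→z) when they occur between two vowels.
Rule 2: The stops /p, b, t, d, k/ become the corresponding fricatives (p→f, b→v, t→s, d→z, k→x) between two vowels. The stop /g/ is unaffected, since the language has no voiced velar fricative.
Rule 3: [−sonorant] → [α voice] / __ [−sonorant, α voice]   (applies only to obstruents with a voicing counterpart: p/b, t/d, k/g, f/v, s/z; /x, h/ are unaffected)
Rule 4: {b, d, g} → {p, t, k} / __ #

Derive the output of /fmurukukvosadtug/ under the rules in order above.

Rule 1 (intervocalic voicing): /k/ is a voiceless obstruent between vowels /u/ and /u/, so it voices to [g]. /s/ is a voiceless obstruent between vowels /o/ and /a/, so it voices to [z]. /fmurukukvosadtug/ → fmurugukvozadtug.
Rule 2 (intervocalic spirantization): no segment meets the environment; /fmurugukvozadtug/ is unchanged.
Rule 3 (regressive voicing assimilation): /k/ precedes the voiced obstruent /v/, so it voices to [g] by assimilation. /d/ precedes the voiceless obstruent /t/, so it devoices to [t] by assimilation. /fmurugukvozadtug/ → fmurugugvozattug.
Rule 4 (final devoicing): /g/ is a voiced stop in word-final position, so it devoices to [k]. /fmurugugvozattug/ → fmurugugvozattuk.

fmurugugvozattuk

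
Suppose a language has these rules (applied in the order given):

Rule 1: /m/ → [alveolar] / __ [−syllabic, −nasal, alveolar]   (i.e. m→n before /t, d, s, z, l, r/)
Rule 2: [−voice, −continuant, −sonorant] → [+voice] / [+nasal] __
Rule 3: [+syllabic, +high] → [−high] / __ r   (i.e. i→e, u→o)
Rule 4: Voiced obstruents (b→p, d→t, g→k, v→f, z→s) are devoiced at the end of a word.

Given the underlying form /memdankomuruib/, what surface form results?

mendangomoruip

Rule 1 (nasal place assimilation): /m/ precedes the alveolar consonant /d/, so it assimilates in place to [n]. /memdankomuruib/ → mendankomuruib.
Rule 2 (post-nasal voicing): /k/ is a voiceless stop immediately after the nasal /n/, so it voices to [g]. /mendankomuruib/ → mendangomuruib.
Rule 3 (pre-rhotic lowering): /u/ is a high vowel immediately before /r/, so it lowers to [o]. /mendangomuruib/ → mendangomoruib.
Rule 4 (final devoicing): /b/ is a voiced obstruent in word-final position, so it devoices to [p]. /mendangomoruib/ → mendangomoruip.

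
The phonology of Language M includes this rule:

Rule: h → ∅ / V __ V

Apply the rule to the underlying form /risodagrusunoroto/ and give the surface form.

risodagrusunoroto

No segment of /risodagrusunoroto/ meets the structural description of the rule, so the form surfaces unchanged.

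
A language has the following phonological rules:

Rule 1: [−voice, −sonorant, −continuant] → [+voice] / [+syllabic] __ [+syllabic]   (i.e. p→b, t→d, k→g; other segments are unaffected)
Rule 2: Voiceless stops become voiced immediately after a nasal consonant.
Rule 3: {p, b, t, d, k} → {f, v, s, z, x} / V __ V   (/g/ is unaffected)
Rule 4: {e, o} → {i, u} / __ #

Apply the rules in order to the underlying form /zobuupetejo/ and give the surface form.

Rule 1 (intervocalic voicing): /p/ is a voiceless stop between vowels /u/ and /e/, so it voices to [b]. /t/ is a voiceless stop between vowels /e/ and /e/, so it voices to [d]. /zobuupetejo/ → zobuubedejo.
Rule 2 (post-nasal voicing): no segment meets the environment; /zobuubedejo/ is unchanged.
Rule 3 (intervocalic spirantization): /b/ is a stop between vowels /o/ and /u/, so it spirantizes to the fricative [v]. /b/ is a stop between vowels /u/ and /e/, so it spirantizes to the fricative [v]. /d/ is a stop between vowels /e/ and /e/, so it spirantizes to the fricative [z]. /zobuubedejo/ → zovuuvezejo.
Rule 4 (final vowel raising): /o/ is a mid vowel in word-final position, so it raises to [u]. /zovuuvezejo/ → zovuuvezeju.

zovuuvezeju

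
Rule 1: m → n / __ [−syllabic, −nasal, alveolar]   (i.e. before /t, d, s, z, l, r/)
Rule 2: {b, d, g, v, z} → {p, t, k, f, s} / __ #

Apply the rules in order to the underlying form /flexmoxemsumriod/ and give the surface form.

flexmoxensunriot

Rule 1 (nasal place assimilation): /m/ precedes the alveolar consonant /s/, so it assimilates in place to [n]. /m/ precedes the alveolar consonant /r/, so it assimilates in place to [n]. /flexmoxemsumriod/ → flexmoxensunriod.
Rule 2 (final devoicing): /d/ is a voiced obstruent in word-final position, so it devoices to [t]. /flexmoxensunriod/ → flexmoxensunriot.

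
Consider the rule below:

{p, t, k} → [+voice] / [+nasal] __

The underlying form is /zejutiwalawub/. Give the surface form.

No segment of /zejutiwalawub/ meets the structural description of the rule, so the form surfaces unchanged.

zejutiwalawub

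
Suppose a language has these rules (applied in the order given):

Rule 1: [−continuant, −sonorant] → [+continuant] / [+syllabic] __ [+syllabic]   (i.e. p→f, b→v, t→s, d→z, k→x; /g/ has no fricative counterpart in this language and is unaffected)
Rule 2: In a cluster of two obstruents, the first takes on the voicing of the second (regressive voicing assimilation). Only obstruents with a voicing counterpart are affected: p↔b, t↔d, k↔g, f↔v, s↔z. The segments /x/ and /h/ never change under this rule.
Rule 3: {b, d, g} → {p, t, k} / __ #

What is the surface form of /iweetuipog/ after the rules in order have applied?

iweesuifok

Rule 1 (intervocalic spirantization): /t/ is a stop between vowels /e/ and /u/, so it spirantizes to the fricative [s]. /p/ is a stop between vowels /i/ and /o/, so it spirantizes to the fricative [f]. /iweetuipog/ → iweesuifog.
Rule 2 (regressive voicing assimilation): no segment meets the environment; /iweesuifog/ is unchanged.
Rule 3 (final devoicing): /g/ is a voiced stop in word-final position, so it devoices to [k]. /iweesuifog/ → iweesuifok.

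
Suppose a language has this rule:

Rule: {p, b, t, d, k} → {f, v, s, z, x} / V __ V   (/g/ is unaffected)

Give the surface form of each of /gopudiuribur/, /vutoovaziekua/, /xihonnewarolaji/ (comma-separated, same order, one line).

/gopudiuribur/: /p/ is a stop between vowels /o/ and /u/, so it spirantizes to the fricative [f]. /d/ is a stop between vowels /u/ and /i/, so it spirantizes to the fricative [z]. /b/ is a stop between vowels /i/ and /u/, so it spirantizes to the fricative [v]. → [gofuziurivur].
/vutoovaziekua/: /t/ is a stop between vowels /u/ and /o/, so it spirantizes to the fricative [s]. /k/ is a stop between vowels /e/ and /u/, so it spirantizes to the fricative [x]. → [vusoovaziexua].
/xihonnewarolaji/: the rule's environment is not met; surfaces unchanged as [xihonnewarolaji].

gofuziurivur, vusoovaziexua, xihonnewarolaji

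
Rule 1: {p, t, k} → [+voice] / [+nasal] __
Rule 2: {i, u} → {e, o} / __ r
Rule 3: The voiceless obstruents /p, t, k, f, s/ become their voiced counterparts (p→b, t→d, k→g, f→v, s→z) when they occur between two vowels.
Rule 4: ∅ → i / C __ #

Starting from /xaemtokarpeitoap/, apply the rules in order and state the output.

xaemdogarpeidoapi

Rule 1 (post-nasal voicing): /t/ is a voiceless stop immediately after the nasal /m/, so it voices to [d]. /xaemtokarpeitoap/ → xaemdokarpeitoap.
Rule 2 (pre-rhotic lowering): no segment meets the environment; /xaemdokarpeitoap/ is unchanged.
Rule 3 (intervocalic voicing): /k/ is a voiceless obstruent between vowels /o/ and /a/, so it voices to [g]. /t/ is a voiceless obstruent between vowels /i/ and /o/, so it voices to [d]. /xaemdokarpeitoap/ → xaemdogarpeidoap.
Rule 4 (final i-epenthesis): the form ends in the consonant /p/, so [i] is inserted word-finally. /xaemdogarpeidoap/ → xaemdogarpeidoapi.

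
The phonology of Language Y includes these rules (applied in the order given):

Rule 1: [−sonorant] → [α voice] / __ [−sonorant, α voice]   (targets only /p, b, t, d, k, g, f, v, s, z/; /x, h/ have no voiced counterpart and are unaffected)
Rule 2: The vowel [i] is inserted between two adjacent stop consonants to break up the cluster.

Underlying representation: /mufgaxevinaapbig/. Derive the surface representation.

muvgaxevinaabibig

Rule 1 (regressive voicing assimilation): /f/ precedes the voiced obstruent /g/, so it voices to [v] by assimilation. /p/ precedes the voiced obstruent /b/, so it voices to [b] by assimilation. /mufgaxevinaapbig/ → muvgaxevinaabbig.
Rule 2 (stop-cluster i-epenthesis): /b/ and /b/ form a stop–stop cluster, so [i] is inserted between them. /muvgaxevinaabbig/ → muvgaxevinaabibig.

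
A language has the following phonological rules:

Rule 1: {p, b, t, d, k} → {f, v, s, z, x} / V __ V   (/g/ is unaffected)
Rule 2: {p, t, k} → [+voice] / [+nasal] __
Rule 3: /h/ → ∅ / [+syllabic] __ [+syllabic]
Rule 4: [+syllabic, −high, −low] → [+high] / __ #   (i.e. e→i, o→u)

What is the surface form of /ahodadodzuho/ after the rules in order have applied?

aozazodzuu

Rule 1 (intervocalic spirantization): /d/ is a stop between vowels /o/ and /a/, so it spirantizes to the fricative [z]. /d/ is a stop between vowels /a/ and /o/, so it spirantizes to the fricative [z]. /ahodadodzuho/ → ahozazodzuho.
Rule 2 (post-nasal voicing): no segment meets the environment; /ahozazodzuho/ is unchanged.
Rule 3 (intervocalic h-deletion): /h/ occurs between vowels /a/ and /o/, so it deletes. /h/ occurs between vowels /u/ and /o/, so it deletes. /ahozazodzuho/ → aozazodzuo.
Rule 4 (final vowel raising): /o/ is a mid vowel in word-final position, so it raises to [u]. /aozazodzuo/ → aozazodzuu.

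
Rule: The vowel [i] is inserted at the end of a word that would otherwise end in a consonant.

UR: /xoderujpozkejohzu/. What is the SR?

xoderujpozkejohzu

No segment of /xoderujpozkejohzu/ meets the structural description of the rule, so the form surfaces unchanged.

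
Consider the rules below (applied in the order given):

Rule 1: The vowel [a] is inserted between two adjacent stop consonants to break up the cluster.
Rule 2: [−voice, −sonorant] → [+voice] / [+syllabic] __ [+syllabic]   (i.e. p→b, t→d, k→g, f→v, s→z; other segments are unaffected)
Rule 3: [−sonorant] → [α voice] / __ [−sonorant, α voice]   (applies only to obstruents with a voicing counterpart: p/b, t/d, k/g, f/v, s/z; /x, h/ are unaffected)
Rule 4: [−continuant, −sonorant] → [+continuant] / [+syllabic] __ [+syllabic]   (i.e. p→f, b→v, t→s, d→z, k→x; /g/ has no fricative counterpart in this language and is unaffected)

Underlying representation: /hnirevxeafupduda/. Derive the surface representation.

Rule 1 (stop-cluster a-epenthesis): /p/ and /d/ form a stop–stop cluster, so [a] is inserted between them. /hnirevxeafupduda/ → hnirevxeafupaduda.
Rule 2 (intervocalic voicing): /f/ is a voiceless obstruent between vowels /a/ and /u/, so it voices to [v]. /p/ is a voiceless obstruent between vowels /u/ and /a/, so it voices to [b]. /hnirevxeafupaduda/ → hnirevxeavubaduda.
Rule 3 (regressive voicing assimilation): /v/ precedes the voiceless obstruent /x/, so it devoices to [f] by assimilation. /hnirevxeavubaduda/ → hnirefxeavubaduda.
Rule 4 (intervocalic spirantization): /b/ is a stop between vowels /u/ and /a/, so it spirantizes to the fricative [v]. /d/ is a stop between vowels /a/ and /u/, so it spirantizes to the fricative [z]. /d/ is a stop between vowels /u/ and /a/, so it spirantizes to the fricative [z]. /hnirefxeavubaduda/ → hnirefxeavuvazuza.

hnirefxeavuvazuza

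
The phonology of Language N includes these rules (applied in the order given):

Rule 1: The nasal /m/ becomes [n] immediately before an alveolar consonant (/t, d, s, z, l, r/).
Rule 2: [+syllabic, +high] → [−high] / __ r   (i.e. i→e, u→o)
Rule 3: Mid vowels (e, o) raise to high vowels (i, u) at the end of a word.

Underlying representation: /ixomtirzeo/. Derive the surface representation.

ixonterzeu

Rule 1 (nasal place assimilation): /m/ precedes the alveolar consonant /t/, so it assimilates in place to [n]. /ixomtirzeo/ → ixontirzeo.
Rule 2 (pre-rhotic lowering): /i/ is a high vowel immediately before /r/, so it lowers to [e]. /ixontirzeo/ → ixonterzeo.
Rule 3 (final vowel raising): /o/ is a mid vowel in word-final position, so it raises to [u]. /ixonterzeo/ → ixonterzeu.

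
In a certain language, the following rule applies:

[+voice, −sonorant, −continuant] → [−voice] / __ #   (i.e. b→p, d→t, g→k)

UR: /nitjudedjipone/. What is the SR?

No segment of /nitjudedjipone/ meets the structural description of the rule, so the form surfaces unchanged.

nitjudedjipone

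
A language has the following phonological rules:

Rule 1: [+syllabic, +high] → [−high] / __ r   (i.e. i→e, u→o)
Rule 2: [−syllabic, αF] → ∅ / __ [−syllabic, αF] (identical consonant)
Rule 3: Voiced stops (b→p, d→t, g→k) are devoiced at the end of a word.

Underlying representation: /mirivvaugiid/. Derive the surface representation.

merivaugiit

Rule 1 (pre-rhotic lowering): /i/ is a high vowel immediately before /r/, so it lowers to [e]. /mirivvaugiid/ → merivvaugiid.
Rule 2 (degemination): /vv/ is a geminate; the first /v/ deletes. /merivvaugiid/ → merivaugiid.
Rule 3 (final devoicing): /d/ is a voiced stop in word-final position, so it devoices to [t]. /merivaugiid/ → merivaugiit.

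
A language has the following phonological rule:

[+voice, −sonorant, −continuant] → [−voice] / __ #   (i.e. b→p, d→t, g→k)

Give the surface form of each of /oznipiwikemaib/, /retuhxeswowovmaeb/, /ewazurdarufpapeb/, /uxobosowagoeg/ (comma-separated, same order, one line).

/oznipiwikemaib/: /b/ is a voiced stop in word-final position, so it devoices to [p]. → [oznipiwikemaip].
/retuhxeswowovmaeb/: /b/ is a voiced stop in word-final position, so it devoices to [p]. → [retuhxeswowovmaep].
/ewazurdarufpapeb/: /b/ is a voiced stop in word-final position, so it devoices to [p]. → [ewazurdarufpapep].
/uxobosowagoeg/: /g/ is a voiced stop in word-final position, so it devoices to [k]. → [uxobosowagoek].

oznipiwikemaip, retuhxeswowovmaep, ewazurdarufpapep, uxobosowagoek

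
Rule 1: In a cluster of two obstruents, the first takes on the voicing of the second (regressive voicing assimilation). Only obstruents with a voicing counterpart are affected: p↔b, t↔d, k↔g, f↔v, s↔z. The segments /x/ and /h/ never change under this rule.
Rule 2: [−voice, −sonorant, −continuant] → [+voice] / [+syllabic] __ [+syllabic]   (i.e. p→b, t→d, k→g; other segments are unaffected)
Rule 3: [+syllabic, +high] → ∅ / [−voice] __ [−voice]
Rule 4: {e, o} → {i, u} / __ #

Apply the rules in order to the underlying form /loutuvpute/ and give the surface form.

loudufpudi

Rule 1 (regressive voicing assimilation): /v/ precedes the voiceless obstruent /p/, so it devoices to [f] by assimilation. /loutuvpute/ → loutufpute.
Rule 2 (intervocalic voicing): /t/ is a voiceless stop between vowels /u/ and /u/, so it voices to [d]. /t/ is a voiceless stop between vowels /u/ and /e/, so it voices to [d]. /loutufpute/ → loudufpude.
Rule 3 (high vowel syncope): no segment meets the environment; /loudufpude/ is unchanged.
Rule 4 (final vowel raising): /e/ is a mid vowel in word-final position, so it raises to [i]. /loudufpude/ → loudufpudi.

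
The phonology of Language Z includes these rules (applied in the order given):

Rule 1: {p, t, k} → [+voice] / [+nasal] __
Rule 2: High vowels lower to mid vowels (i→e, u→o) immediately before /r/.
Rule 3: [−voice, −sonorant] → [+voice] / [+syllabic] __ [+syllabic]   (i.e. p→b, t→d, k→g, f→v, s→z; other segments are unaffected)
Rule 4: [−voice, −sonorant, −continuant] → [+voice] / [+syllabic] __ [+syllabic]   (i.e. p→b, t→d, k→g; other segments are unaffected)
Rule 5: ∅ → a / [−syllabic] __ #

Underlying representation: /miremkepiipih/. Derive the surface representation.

Rule 1 (post-nasal voicing): /k/ is a voiceless stop immediately after the nasal /m/, so it voices to [g]. /miremkepiipih/ → miremgepiipih.
Rule 2 (pre-rhotic lowering): /i/ is a high vowel immediately before /r/, so it lowers to [e]. /miremgepiipih/ → meremgepiipih.
Rule 3 (intervocalic voicing): /p/ is a voiceless obstruent between vowels /e/ and /i/, so it voices to [b]. /p/ is a voiceless obstruent between vowels /i/ and /i/, so it voices to [b]. /meremgepiipih/ → meremgebiibih.
Rule 4 (intervocalic voicing): no segment meets the environment; /meremgebiibih/ is unchanged.
Rule 5 (final a-epenthesis): the form ends in the consonant /h/, so [a] is inserted word-finally. /meremgebiibih/ → meremgebiibiha.

meremgebiibiha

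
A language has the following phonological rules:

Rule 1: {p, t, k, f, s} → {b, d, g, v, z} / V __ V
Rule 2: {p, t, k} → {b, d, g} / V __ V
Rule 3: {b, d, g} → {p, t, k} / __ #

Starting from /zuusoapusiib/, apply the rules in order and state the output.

Rule 1 (intervocalic voicing): /s/ is a voiceless obstruent between vowels /u/ and /o/, so it voices to [z]. /p/ is a voiceless obstruent between vowels /a/ and /u/, so it voices to [b]. /s/ is a voiceless obstruent between vowels /u/ and /i/, so it voices to [z]. /zuusoapusiib/ → zuuzoabuziib.
Rule 2 (intervocalic voicing): no segment meets the environment; /zuuzoabuziib/ is unchanged.
Rule 3 (final devoicing): /b/ is a voiced stop in word-final position, so it devoices to [p]. /zuuzoabuziib/ → zuuzoabuziip.

zuuzoabuziip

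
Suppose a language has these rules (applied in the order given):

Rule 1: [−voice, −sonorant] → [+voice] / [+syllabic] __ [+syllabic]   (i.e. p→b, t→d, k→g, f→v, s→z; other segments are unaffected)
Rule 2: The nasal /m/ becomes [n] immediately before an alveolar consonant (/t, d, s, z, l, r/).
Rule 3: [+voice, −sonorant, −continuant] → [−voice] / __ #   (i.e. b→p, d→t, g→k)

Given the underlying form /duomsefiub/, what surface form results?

duonseviup

Rule 1 (intervocalic voicing): /f/ is a voiceless obstruent between vowels /e/ and /i/, so it voices to [v]. /duomsefiub/ → duomseviub.
Rule 2 (nasal place assimilation): /m/ precedes the alveolar consonant /s/, so it assimilates in place to [n]. /duomseviub/ → duonseviub.
Rule 3 (final devoicing): /b/ is a voiced stop in word-final position, so it devoices to [p]. /duonseviub/ → duonseviup.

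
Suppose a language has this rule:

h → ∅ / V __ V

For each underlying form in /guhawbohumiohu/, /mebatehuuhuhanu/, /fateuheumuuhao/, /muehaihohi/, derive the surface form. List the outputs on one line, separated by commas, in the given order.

/guhawbohumiohu/: /h/ occurs between vowels /u/ and /a/, so it deletes. /h/ occurs between vowels /o/ and /u/, so it deletes. /h/ occurs between vowels /o/ and /u/, so it deletes. → [guawboumiou].
/mebatehuuhuhanu/: /h/ occurs between vowels /e/ and /u/, so it deletes. /h/ occurs between vowels /u/ and /u/, so it deletes. /h/ occurs between vowels /u/ and /a/, so it deletes. → [mebateuuuanu].
/fateuheumuuhao/: /h/ occurs between vowels /u/ and /e/, so it deletes. /h/ occurs between vowels /u/ and /a/, so it deletes. → [fateueumuuao].
/muehaihohi/: /h/ occurs between vowels /e/ and /a/, so it deletes. /h/ occurs between vowels /i/ and /o/, so it deletes. /h/ occurs between vowels /o/ and /i/, so it deletes. → [mueaioi].

guawboumiou, mebateuuuanu, fateueumuuao, mueaioi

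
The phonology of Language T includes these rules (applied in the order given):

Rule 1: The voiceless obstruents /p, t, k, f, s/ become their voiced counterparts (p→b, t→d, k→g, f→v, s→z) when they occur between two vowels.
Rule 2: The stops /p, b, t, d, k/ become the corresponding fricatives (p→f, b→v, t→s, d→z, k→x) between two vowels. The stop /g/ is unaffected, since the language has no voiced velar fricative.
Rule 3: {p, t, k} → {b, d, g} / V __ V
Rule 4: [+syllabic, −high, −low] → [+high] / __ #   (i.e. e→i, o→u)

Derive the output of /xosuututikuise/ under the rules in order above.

Rule 1 (intervocalic voicing): /s/ is a voiceless obstruent between vowels /o/ and /u/, so it voices to [z]. /t/ is a voiceless obstruent between vowels /u/ and /u/, so it voices to [d]. /t/ is a voiceless obstruent between vowels /u/ and /i/, so it voices to [d]. /k/ is a voiceless obstruent between vowels /i/ and /u/, so it voices to [g]. /s/ is a voiceless obstruent between vowels /i/ and /e/, so it voices to [z]. /xosuututikuise/ → xozuududiguize.
Rule 2 (intervocalic spirantization): /d/ is a stop between vowels /u/ and /u/, so it spirantizes to the fricative [z]. /d/ is a stop between vowels /u/ and /i/, so it spirantizes to the fricative [z]. /xozuududiguize/ → xozuuzuziguize.
Rule 3 (intervocalic voicing): no segment meets the environment; /xozuuzuziguize/ is unchanged.
Rule 4 (final vowel raising): /e/ is a mid vowel in word-final position, so it raises to [i]. /xozuuzuziguize/ → xozuuzuziguizi.

xozuuzuziguizi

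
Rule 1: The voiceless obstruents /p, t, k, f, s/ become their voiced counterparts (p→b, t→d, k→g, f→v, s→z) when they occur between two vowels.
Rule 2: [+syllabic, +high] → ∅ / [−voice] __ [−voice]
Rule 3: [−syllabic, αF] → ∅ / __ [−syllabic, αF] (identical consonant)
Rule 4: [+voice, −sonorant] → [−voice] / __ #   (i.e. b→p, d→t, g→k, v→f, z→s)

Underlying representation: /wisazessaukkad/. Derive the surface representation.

wizazesaukat

Rule 1 (intervocalic voicing): /s/ is a voiceless obstruent between vowels /i/ and /a/, so it voices to [z]. /wisazessaukkad/ → wizazessaukkad.
Rule 2 (high vowel syncope): no segment meets the environment; /wizazessaukkad/ is unchanged.
Rule 3 (degemination): /ss/ is a geminate; the first /s/ deletes. /kk/ is a geminate; the first /k/ deletes. /wizazessaukkad/ → wizazesaukad.
Rule 4 (final devoicing): /d/ is a voiced obstruent in word-final position, so it devoices to [t]. /wizazesaukad/ → wizazesaukat.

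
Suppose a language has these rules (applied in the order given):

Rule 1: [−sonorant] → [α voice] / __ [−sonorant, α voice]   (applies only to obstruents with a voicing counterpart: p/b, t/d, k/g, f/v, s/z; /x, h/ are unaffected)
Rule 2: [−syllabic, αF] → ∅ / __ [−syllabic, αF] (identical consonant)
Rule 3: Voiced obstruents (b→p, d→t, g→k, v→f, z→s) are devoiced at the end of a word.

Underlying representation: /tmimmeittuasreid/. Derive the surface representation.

tmimeituasreit

Rule 1 (regressive voicing assimilation): no segment meets the environment; /tmimmeittuasreid/ is unchanged.
Rule 2 (degemination): /mm/ is a geminate; the first /m/ deletes. /tt/ is a geminate; the first /t/ deletes. /tmimmeittuasreid/ → tmimeituasreid.
Rule 3 (final devoicing): /d/ is a voiced obstruent in word-final position, so it devoices to [t]. /tmimeituasreid/ → tmimeituasreit.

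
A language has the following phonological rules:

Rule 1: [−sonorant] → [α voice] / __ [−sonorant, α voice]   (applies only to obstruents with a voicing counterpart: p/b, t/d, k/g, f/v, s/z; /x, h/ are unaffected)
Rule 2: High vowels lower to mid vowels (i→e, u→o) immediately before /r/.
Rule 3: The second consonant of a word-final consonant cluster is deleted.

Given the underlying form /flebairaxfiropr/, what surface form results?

flebaeraxferop

Rule 1 (regressive voicing assimilation): no segment meets the environment; /flebairaxfiropr/ is unchanged.
Rule 2 (pre-rhotic lowering): /i/ is a high vowel immediately before /r/, so it lowers to [e]. /i/ is a high vowel immediately before /r/, so it lowers to [e]. /flebairaxfiropr/ → flebaeraxferopr.
Rule 3 (final cluster simplification): /r/ is the second consonant of a word-final cluster /pr/, so it deletes. /flebaeraxferopr/ → flebaeraxferop.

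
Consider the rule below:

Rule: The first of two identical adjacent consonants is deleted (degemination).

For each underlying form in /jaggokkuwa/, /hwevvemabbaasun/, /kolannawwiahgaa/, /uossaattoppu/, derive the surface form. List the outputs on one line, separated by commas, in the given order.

/jaggokkuwa/: /gg/ is a geminate; the first /g/ deletes. /kk/ is a geminate; the first /k/ deletes. → [jagokuwa].
/hwevvemabbaasun/: /vv/ is a geminate; the first /v/ deletes. /bb/ is a geminate; the first /b/ deletes. → [hwevemabaasun].
/kolannawwiahgaa/: /nn/ is a geminate; the first /n/ deletes. /ww/ is a geminate; the first /w/ deletes. → [kolanawiahgaa].
/uossaattoppu/: /ss/ is a geminate; the first /s/ deletes. /tt/ is a geminate; the first /t/ deletes. /pp/ is a geminate; the first /p/ deletes. → [uosaatopu].

jagokuwa, hwevemabaasun, kolanawiahgaa, uosaatopu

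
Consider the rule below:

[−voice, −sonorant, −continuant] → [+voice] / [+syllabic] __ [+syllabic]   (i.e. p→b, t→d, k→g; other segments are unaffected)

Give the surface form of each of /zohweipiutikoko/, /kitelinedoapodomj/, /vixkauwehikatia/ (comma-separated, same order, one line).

/zohweipiutikoko/: /p/ is a voiceless stop between vowels /i/ and /i/, so it voices to [b]. /t/ is a voiceless stop between vowels /u/ and /i/, so it voices to [d]. /k/ is a voiceless stop between vowels /i/ and /o/, so it voices to [g]. /k/ is a voiceless stop between vowels /o/ and /o/, so it voices to [g]. → [zohweibiudigogo].
/kitelinedoapodomj/: /t/ is a voiceless stop between vowels /i/ and /e/, so it voices to [d]. /p/ is a voiceless stop between vowels /a/ and /o/, so it voices to [b]. → [kidelinedoabodomj].
/vixkauwehikatia/: /k/ is a voiceless stop between vowels /i/ and /a/, so it voices to [g]. /t/ is a voiceless stop between vowels /a/ and /i/, so it voices to [d]. → [vixkauwehigadia].

zohweibiudigogo, kidelinedoabodomj, vixkauwehigadia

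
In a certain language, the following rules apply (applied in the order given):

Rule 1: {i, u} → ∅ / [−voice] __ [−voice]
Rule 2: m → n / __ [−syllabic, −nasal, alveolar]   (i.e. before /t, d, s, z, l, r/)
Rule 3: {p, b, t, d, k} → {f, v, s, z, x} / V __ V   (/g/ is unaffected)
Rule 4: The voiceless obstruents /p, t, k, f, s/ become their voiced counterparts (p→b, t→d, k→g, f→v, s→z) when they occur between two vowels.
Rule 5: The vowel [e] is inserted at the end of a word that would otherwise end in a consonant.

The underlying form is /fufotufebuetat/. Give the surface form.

ffotfevuezate

Rule 1 (high vowel syncope): /u/ is a high vowel flanked by voiceless consonants /f/ and /f/, so it deletes. /u/ is a high vowel flanked by voiceless consonants /t/ and /f/, so it deletes. /fufotufebuetat/ → ffotfebuetat.
Rule 2 (nasal place assimilation): no segment meets the environment; /ffotfebuetat/ is unchanged.
Rule 3 (intervocalic spirantization): /b/ is a stop between vowels /e/ and /u/, so it spirantizes to the fricative [v]. /t/ is a stop between vowels /e/ and /a/, so it spirantizes to the fricative [s]. /ffotfebuetat/ → ffotfevuesat.
Rule 4 (intervocalic voicing): /s/ is a voiceless obstruent between vowels /e/ and /a/, so it voices to [z]. /ffotfevuesat/ → ffotfevuezat.
Rule 5 (final e-epenthesis): the form ends in the consonant /t/, so [e] is inserted word-finally. /ffotfevuezat/ → ffotfevuezate.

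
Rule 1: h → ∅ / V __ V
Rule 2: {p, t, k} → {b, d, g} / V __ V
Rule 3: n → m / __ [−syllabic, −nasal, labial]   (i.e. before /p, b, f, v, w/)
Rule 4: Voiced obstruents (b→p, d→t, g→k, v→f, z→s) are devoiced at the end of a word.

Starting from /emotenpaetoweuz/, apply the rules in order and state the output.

Rule 1 (intervocalic h-deletion): no segment meets the environment; /emotenpaetoweuz/ is unchanged.
Rule 2 (intervocalic voicing): /t/ is a voiceless stop between vowels /o/ and /e/, so it voices to [d]. /t/ is a voiceless stop between vowels /e/ and /o/, so it voices to [d]. /emotenpaetoweuz/ → emodenpaedoweuz.
Rule 3 (nasal place assimilation): /n/ precedes the labial consonant /p/, so it assimilates in place to [m]. /emodenpaedoweuz/ → emodempaedoweuz.
Rule 4 (final devoicing): /z/ is a voiced obstruent in word-final position, so it devoices to [s]. /emodempaedoweuz/ → emodempaedoweus.

emodempaedoweus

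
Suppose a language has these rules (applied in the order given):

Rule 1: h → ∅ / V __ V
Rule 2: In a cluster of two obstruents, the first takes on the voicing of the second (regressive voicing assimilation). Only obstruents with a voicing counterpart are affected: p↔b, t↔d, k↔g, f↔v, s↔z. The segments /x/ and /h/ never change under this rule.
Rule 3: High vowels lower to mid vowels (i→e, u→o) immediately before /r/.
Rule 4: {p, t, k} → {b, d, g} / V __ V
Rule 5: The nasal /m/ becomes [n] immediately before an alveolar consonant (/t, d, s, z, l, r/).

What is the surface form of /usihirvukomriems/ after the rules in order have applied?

usiervugonriens

Rule 1 (intervocalic h-deletion): /h/ occurs between vowels /i/ and /i/, so it deletes. /usihirvukomriems/ → usiirvukomriems.
Rule 2 (regressive voicing assimilation): no segment meets the environment; /usiirvukomriems/ is unchanged.
Rule 3 (pre-rhotic lowering): /i/ is a high vowel immediately before /r/, so it lowers to [e]. /usiirvukomriems/ → usiervukomriems.
Rule 4 (intervocalic voicing): /k/ is a voiceless stop between vowels /u/ and /o/, so it voices to [g]. /usiervukomriems/ → usiervugomriems.
Rule 5 (nasal place assimilation): /m/ precedes the alveolar consonant /r/, so it assimilates in place to [n]. /m/ precedes the alveolar consonant /s/, so it assimilates in place to [n]. /usiervugomriems/ → usiervugonriens.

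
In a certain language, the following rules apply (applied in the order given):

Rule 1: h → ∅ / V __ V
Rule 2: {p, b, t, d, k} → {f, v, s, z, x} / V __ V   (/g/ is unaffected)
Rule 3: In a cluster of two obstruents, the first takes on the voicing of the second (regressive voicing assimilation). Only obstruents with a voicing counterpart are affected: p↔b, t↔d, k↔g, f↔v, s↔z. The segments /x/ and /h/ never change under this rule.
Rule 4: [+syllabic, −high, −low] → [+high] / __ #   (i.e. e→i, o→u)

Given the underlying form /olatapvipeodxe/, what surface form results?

olasabvifeotxi

Rule 1 (intervocalic h-deletion): no segment meets the environment; /olatapvipeodxe/ is unchanged.
Rule 2 (intervocalic spirantization): /t/ is a stop between vowels /a/ and /a/, so it spirantizes to the fricative [s]. /p/ is a stop between vowels /i/ and /e/, so it spirantizes to the fricative [f]. /olatapvipeodxe/ → olasapvifeodxe.
Rule 3 (regressive voicing assimilation): /p/ precedes the voiced obstruent /v/, so it voices to [b] by assimilation. /d/ precedes the voiceless obstruent /x/, so it devoices to [t] by assimilation. /olasapvifeodxe/ → olasabvifeotxe.
Rule 4 (final vowel raising): /e/ is a mid vowel in word-final position, so it raises to [i]. /olasabvifeotxe/ → olasabvifeotxi.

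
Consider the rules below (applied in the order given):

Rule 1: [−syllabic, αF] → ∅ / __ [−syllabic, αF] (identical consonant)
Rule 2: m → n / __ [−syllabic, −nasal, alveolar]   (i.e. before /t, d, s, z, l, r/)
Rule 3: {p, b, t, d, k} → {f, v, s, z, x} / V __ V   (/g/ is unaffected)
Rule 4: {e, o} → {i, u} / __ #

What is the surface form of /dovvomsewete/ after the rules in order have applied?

Rule 1 (degemination): /vv/ is a geminate; the first /v/ deletes. /dovvomsewete/ → dovomsewete.
Rule 2 (nasal place assimilation): /m/ precedes the alveolar consonant /s/, so it assimilates in place to [n]. /dovomsewete/ → dovonsewete.
Rule 3 (intervocalic spirantization): /t/ is a stop between vowels /e/ and /e/, so it spirantizes to the fricative [s]. /dovonsewete/ → dovonsewese.
Rule 4 (final vowel raising): /e/ is a mid vowel in word-final position, so it raises to [i]. /dovonsewese/ → dovonsewesi.

dovonsewesi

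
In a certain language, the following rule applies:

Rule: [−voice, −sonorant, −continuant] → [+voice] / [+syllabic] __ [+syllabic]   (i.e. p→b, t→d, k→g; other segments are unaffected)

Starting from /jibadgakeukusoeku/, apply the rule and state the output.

/k/ is a voiceless stop between vowels /a/ and /e/, so it voices to [g].
/k/ is a voiceless stop between vowels /u/ and /u/, so it voices to [g].
/k/ is a voiceless stop between vowels /e/ and /u/, so it voices to [g].
Surface form: [jibadgageugusoegu].

jibadgageugusoegu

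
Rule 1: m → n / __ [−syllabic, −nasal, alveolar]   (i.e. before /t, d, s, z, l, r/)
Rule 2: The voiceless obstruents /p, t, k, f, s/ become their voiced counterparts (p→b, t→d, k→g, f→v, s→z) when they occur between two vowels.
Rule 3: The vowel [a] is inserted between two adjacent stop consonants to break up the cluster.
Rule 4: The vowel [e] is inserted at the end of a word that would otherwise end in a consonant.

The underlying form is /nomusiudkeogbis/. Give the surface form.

Rule 1 (nasal place assimilation): no segment meets the environment; /nomusiudkeogbis/ is unchanged.
Rule 2 (intervocalic voicing): /s/ is a voiceless obstruent between vowels /u/ and /i/, so it voices to [z]. /nomusiudkeogbis/ → nomuziudkeogbis.
Rule 3 (stop-cluster a-epenthesis): /d/ and /k/ form a stop–stop cluster, so [a] is inserted between them. /g/ and /b/ form a stop–stop cluster, so [a] is inserted between them. /nomuziudkeogbis/ → nomuziudakeogabis.
Rule 4 (final e-epenthesis): the form ends in the consonant /s/, so [e] is inserted word-finally. /nomuziudakeogabis/ → nomuziudakeogabise.

nomuziudakeogabise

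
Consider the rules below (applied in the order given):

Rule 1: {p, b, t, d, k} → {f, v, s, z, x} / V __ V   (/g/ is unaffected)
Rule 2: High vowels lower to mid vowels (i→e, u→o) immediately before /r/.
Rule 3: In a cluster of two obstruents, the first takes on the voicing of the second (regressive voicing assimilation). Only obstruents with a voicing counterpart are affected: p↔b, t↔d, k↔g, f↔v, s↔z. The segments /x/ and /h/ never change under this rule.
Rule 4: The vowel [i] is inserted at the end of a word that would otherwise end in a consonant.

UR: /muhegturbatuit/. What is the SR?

muhektorbasuiti

Rule 1 (intervocalic spirantization): /t/ is a stop between vowels /a/ and /u/, so it spirantizes to the fricative [s]. /muhegturbatuit/ → muhegturbasuit.
Rule 2 (pre-rhotic lowering): /u/ is a high vowel immediately before /r/, so it lowers to [o]. /muhegturbasuit/ → muhegtorbasuit.
Rule 3 (regressive voicing assimilation): /g/ precedes the voiceless obstruent /t/, so it devoices to [k] by assimilation. /muhegtorbasuit/ → muhektorbasuit.
Rule 4 (final i-epenthesis): the form ends in the consonant /t/, so [i] is inserted word-finally. /muhektorbasuit/ → muhektorbasuiti.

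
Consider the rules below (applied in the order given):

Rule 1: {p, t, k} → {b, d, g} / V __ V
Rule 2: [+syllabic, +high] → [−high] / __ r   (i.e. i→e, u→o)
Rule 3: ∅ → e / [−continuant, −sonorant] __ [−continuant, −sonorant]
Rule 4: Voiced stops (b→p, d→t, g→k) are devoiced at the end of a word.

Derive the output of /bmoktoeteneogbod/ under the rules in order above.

bmoketoedeneogebot

Rule 1 (intervocalic voicing): /t/ is a voiceless stop between vowels /e/ and /e/, so it voices to [d]. /bmoktoeteneogbod/ → bmoktoedeneogbod.
Rule 2 (pre-rhotic lowering): no segment meets the environment; /bmoktoedeneogbod/ is unchanged.
Rule 3 (stop-cluster e-epenthesis): /k/ and /t/ form a stop–stop cluster, so [e] is inserted between them. /g/ and /b/ form a stop–stop cluster, so [e] is inserted between them. /bmoktoedeneogbod/ → bmoketoedeneogebod.
Rule 4 (final devoicing): /d/ is a voiced stop in word-final position, so it devoices to [t]. /bmoketoedeneogebod/ → bmoketoedeneogebot.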